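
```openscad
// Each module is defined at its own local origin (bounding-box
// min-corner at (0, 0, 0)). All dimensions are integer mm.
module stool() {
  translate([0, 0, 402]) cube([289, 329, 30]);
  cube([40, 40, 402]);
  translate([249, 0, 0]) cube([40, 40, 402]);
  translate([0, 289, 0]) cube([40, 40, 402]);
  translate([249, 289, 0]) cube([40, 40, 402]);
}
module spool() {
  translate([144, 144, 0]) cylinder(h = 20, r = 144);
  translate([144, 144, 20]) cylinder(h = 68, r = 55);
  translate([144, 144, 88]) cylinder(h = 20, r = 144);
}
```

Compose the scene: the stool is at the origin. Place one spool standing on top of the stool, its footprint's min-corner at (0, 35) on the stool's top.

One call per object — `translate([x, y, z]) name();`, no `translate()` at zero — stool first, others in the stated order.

stool();
translate([0, 35, 432]) spool();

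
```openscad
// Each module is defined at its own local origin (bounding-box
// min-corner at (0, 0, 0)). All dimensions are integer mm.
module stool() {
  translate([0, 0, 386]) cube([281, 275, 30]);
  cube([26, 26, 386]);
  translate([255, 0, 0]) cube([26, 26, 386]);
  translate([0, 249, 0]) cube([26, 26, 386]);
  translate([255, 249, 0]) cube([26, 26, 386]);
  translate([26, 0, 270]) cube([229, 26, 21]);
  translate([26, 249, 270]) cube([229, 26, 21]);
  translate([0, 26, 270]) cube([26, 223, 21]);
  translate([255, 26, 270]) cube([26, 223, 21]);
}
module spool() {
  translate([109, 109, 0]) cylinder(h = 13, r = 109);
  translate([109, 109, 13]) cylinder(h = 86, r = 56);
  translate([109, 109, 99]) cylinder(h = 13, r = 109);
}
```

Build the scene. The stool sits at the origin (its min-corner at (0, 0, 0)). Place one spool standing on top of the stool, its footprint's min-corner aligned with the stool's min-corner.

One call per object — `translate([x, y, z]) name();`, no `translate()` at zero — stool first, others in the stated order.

stool();
translate([0, 0, 416]) spool();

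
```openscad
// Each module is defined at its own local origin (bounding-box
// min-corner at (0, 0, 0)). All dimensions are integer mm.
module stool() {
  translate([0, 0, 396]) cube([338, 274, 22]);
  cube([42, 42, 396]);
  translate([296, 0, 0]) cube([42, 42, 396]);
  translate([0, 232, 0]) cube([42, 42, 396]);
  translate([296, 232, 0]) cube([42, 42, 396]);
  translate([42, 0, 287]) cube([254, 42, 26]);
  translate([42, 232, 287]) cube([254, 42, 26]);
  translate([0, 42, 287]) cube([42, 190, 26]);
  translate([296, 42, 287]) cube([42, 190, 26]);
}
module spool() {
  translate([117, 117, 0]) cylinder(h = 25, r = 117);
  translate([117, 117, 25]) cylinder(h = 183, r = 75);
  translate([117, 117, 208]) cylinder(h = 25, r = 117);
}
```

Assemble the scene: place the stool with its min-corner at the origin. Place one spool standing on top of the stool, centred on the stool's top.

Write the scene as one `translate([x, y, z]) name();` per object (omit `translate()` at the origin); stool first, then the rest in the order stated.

stool();
translate([52, 20, 418]) spool();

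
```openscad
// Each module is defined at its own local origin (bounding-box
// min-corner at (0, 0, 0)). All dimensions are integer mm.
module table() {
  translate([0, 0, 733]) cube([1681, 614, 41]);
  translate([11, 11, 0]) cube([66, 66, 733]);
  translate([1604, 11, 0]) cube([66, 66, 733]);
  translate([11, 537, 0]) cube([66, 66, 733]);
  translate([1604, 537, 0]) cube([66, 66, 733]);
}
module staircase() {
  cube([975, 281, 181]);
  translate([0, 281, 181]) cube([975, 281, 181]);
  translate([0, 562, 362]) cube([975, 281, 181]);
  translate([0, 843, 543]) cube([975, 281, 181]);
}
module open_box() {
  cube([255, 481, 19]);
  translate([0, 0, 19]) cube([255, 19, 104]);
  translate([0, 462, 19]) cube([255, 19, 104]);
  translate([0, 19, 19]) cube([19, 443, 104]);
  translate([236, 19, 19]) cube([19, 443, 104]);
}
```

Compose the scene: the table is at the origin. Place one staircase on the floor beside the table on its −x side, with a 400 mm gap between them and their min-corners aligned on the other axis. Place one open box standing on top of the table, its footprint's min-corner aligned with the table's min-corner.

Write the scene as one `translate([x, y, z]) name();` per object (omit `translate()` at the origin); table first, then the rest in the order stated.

table();
translate([-1375, 0, 0]) staircase();
translate([0, 0, 774]) open_box();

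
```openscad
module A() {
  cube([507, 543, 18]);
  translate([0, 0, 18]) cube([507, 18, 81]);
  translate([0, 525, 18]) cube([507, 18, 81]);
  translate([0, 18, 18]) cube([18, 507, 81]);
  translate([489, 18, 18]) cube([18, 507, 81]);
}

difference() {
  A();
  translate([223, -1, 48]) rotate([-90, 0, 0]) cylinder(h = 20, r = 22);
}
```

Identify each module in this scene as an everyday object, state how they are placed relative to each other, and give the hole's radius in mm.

A is an open box. The open box has a circular hole through its front wall. The hole's radius is 22 mm.

The subtracted cylinder has r = 22 mm.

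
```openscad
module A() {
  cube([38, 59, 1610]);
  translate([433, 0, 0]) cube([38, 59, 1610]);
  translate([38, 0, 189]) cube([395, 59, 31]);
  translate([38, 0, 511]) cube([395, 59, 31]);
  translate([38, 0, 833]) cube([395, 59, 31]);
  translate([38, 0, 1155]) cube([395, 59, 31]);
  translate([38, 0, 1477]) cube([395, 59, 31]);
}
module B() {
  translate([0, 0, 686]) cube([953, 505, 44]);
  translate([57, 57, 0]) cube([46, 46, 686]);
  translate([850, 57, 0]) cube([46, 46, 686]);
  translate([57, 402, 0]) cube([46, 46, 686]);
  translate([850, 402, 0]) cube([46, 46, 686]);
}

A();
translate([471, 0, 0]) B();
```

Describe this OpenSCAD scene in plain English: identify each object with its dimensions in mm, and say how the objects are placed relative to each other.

A is a wooden ladder with two side rails of 38×59 mm section and 1610 mm height, set 471 mm apart overall. Between them run 5 rectangular rungs (59 mm deep, 31 mm thick), front faces flush with the rails' −y face. The bottom of the first rung is 189 mm above the floor and each subsequent rung is 322 mm higher than the one below.

B is a table: top 953 mm (x) × 505 mm (y), 44 mm thick, upper face at z = 730 mm, on four 46×46 mm square legs, each inset 57 mm from the nearest pair of top edges, running from z = 0 to the bottom of the top.

The table is against the ladder's +x side, with their −y faces flush.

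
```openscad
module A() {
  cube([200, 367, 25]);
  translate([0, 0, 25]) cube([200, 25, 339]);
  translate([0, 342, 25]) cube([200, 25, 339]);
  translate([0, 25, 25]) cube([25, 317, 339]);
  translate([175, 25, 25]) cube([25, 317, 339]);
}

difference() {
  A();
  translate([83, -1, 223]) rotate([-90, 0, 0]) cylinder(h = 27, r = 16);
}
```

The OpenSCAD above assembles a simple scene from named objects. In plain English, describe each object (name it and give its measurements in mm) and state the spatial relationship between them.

A is an open-topped rectangular box: outside dimensions 200×367×364 mm, with a uniform wall and base thickness of 25 mm. The base is a full 200×367 slab on the floor; four walls sit on top of the base. The front and back walls (the −y and +y sides) span the full width; the two side walls fit between them.

The open box has a circular hole of radius 16 mm through its front wall, centred at (x = 83, z = 223).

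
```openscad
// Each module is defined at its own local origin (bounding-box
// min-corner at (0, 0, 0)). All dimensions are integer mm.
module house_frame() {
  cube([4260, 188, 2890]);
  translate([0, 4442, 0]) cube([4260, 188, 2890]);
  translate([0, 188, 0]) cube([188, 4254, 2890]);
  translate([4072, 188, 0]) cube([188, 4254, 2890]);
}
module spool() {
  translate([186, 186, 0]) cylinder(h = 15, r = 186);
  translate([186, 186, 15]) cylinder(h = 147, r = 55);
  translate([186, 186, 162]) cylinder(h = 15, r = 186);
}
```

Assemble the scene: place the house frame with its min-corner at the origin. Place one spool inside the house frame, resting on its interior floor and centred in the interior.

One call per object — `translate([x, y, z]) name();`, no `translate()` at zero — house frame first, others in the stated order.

house_frame();
translate([1944, 2129, 0]) spool();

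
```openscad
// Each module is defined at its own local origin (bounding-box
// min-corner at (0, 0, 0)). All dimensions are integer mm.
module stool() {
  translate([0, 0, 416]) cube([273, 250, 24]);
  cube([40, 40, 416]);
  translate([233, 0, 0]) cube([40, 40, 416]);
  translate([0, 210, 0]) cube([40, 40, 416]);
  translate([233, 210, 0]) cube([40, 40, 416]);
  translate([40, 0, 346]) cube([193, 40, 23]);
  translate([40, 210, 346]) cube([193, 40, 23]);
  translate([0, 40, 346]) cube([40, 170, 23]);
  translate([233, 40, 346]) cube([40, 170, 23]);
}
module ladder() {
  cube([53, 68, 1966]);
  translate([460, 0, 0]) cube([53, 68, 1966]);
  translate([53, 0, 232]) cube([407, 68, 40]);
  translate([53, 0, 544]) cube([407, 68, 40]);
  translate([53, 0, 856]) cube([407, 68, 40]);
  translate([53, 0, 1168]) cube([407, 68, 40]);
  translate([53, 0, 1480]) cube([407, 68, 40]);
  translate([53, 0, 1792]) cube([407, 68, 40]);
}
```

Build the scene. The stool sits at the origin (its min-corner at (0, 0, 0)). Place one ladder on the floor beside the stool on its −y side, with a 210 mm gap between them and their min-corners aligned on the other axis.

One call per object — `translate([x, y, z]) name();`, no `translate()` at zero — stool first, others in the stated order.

stool();
translate([0, -278, 0]) ladder();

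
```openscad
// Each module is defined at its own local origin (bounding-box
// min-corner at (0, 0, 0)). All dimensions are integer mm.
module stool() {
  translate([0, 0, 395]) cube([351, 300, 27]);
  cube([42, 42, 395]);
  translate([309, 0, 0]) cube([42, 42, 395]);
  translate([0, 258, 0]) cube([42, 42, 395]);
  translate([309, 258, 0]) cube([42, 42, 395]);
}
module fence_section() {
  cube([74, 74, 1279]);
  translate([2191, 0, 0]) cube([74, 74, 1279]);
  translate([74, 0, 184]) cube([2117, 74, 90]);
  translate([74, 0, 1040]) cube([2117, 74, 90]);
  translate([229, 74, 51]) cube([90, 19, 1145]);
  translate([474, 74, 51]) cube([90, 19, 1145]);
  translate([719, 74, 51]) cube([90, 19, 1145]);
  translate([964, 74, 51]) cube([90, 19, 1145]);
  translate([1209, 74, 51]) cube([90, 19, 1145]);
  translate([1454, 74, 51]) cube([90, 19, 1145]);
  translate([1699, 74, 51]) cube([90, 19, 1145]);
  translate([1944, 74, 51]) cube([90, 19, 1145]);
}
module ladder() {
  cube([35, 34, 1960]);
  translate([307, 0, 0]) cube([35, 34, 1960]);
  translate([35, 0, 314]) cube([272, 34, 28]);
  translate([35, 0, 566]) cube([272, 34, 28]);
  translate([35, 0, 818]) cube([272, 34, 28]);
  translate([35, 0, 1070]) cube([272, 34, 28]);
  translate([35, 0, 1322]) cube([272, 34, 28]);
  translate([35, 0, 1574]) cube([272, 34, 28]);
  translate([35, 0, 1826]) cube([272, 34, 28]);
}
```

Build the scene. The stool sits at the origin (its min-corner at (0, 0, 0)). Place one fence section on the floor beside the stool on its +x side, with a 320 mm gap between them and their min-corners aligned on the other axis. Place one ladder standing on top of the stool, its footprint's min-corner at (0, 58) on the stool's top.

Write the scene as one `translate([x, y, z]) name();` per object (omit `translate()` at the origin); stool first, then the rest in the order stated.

stool();
translate([671, 0, 0]) fence_section();
translate([0, 58, 422]) ladder();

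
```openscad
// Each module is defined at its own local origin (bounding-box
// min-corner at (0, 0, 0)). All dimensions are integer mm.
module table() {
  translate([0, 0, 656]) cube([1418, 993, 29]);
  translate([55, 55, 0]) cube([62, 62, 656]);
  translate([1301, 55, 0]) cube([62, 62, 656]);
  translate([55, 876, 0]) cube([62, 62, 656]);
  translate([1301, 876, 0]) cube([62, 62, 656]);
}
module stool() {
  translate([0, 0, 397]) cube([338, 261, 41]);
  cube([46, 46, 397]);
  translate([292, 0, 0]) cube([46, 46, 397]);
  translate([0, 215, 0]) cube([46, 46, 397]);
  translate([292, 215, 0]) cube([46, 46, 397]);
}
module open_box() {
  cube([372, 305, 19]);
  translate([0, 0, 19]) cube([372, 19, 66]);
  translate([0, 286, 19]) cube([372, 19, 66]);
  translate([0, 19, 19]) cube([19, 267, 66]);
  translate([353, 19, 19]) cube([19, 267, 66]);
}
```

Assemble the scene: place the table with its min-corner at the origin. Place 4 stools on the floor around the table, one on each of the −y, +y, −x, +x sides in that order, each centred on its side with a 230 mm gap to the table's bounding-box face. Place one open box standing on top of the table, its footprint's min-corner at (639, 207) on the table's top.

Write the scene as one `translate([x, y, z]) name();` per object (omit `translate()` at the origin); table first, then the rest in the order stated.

table();
translate([540, -491, 0]) stool();
translate([540, 1223, 0]) stool();
translate([-568, 366, 0]) stool();
translate([1648, 366, 0]) stool();
translate([639, 207, 685]) open_box();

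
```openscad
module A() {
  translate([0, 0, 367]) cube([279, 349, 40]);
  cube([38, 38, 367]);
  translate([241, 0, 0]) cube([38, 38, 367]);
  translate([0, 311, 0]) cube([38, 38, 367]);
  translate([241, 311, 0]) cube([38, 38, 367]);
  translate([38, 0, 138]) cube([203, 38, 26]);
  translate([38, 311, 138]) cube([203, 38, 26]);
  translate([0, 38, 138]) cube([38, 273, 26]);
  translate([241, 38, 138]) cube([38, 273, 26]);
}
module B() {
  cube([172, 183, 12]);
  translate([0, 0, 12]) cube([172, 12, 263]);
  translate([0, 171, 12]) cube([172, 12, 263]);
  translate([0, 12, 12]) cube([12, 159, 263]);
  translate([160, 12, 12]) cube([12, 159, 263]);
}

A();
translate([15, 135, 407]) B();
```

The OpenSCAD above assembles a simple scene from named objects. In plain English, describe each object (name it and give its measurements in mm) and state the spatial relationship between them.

A is a simple wooden stool: a rectangular seat 279 mm (x) by 349 mm (y), 40 mm thick, top face at z = 407 mm, on four square legs, each 38×38 mm in cross-section. The legs rest on z = 0, each flush with a corner of the seat. Four stretchers, 38 mm wide and 26 mm tall, connect adjacent legs with their undersides at z = 138 mm, each running between the inner faces of the legs it joins and aligned with the legs' outer faces on the other axis.

B is an open storage box with external size 172×183×275 mm and wall thickness 12 mm (the base is also 12 mm thick). The base covers the whole footprint; the four walls stand on the base, with the y-facing walls full-width and the x-facing walls fitting between their inner faces.

The open box is on top of the stool.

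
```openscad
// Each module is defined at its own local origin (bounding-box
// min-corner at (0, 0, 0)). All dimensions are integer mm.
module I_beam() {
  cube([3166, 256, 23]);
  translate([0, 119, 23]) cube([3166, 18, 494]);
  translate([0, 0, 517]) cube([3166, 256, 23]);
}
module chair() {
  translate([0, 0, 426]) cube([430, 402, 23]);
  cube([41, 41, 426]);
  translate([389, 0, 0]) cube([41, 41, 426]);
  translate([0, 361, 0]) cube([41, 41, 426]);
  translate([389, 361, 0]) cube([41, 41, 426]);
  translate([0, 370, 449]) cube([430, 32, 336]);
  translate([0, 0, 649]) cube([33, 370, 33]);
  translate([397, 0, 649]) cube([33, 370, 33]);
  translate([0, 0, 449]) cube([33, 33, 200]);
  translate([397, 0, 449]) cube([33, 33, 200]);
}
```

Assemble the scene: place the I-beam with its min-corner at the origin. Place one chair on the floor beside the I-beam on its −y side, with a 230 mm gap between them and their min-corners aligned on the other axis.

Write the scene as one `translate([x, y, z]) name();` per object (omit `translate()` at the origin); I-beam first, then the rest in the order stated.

I_beam();
translate([0, -632, 0]) chair();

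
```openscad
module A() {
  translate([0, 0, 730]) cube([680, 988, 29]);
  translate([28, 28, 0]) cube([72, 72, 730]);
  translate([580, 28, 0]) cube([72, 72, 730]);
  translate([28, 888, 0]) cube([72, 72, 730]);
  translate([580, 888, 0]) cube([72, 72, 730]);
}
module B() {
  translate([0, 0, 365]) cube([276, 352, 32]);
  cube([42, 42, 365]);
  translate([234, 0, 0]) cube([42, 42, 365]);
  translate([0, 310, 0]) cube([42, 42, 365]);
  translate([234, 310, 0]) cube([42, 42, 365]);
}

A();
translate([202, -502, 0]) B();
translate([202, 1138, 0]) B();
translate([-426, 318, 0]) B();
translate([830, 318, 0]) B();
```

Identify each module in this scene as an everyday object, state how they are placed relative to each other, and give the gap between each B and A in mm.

Each stool's nearest face is 150 mm from the table's bounding box.

A is a table. B is a stool. Four stools sit around the table at the −y, +y, −x, +x sides. The gap between each stool and the table is 150 mm.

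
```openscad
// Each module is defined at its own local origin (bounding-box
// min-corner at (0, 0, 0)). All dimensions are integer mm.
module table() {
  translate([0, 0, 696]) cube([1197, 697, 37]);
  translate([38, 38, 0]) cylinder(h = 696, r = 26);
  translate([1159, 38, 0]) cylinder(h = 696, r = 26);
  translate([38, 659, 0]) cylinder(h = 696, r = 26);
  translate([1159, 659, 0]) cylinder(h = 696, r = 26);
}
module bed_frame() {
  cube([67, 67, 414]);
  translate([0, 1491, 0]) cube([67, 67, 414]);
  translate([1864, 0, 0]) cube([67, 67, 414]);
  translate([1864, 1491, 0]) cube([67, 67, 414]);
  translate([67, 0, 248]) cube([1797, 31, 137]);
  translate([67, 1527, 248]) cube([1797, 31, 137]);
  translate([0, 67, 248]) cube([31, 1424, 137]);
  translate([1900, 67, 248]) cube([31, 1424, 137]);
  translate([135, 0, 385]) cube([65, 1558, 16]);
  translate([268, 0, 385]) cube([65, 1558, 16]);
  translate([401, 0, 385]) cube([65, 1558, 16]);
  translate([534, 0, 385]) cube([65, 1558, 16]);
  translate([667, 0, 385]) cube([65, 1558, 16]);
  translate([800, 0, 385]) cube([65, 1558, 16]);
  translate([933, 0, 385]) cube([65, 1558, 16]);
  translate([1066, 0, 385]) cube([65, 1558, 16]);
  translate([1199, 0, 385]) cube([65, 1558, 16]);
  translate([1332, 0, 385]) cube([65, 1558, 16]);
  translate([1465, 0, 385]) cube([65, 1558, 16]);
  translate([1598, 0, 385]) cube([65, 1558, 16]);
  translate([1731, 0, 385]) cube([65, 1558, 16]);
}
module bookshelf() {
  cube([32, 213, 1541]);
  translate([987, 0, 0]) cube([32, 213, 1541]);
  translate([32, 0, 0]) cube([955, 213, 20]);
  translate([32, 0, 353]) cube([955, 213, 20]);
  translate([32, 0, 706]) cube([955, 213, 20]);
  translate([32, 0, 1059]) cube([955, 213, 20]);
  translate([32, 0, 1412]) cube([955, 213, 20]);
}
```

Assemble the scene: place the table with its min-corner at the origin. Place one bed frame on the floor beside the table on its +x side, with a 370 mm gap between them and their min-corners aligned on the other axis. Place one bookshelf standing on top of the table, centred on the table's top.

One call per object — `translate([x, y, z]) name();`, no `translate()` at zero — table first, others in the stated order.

table();
translate([1567, 0, 0]) bed_frame();
translate([89, 242, 733]) bookshelf();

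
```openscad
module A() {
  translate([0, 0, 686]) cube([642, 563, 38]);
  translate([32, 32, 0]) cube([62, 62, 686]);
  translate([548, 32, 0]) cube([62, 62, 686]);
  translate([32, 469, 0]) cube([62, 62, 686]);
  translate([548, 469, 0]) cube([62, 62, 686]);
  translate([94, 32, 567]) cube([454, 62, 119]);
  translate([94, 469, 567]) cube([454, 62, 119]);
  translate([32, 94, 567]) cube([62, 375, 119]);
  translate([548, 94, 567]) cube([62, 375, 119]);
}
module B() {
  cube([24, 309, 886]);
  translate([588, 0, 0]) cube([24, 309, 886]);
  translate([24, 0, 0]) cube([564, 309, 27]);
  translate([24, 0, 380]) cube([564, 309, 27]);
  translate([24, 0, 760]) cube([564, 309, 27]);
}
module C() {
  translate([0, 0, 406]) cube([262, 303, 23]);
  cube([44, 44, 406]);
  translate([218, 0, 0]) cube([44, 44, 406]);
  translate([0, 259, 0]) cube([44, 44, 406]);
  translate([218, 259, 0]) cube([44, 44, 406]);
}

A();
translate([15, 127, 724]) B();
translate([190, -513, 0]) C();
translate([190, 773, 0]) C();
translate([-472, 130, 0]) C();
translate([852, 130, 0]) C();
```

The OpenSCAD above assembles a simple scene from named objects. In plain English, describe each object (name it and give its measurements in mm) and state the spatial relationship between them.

A is a table with a 642×563 mm rectangular top, 38 mm thick, top surface at z = 724 mm, supported by four 62×62 mm square legs, each inset 32 mm from the nearest pair of top edges, running from the floor. Four apron rails, 62 mm thick and 119 mm tall, run between adjacent legs with their top edges flush with the underside of the top and their outer faces flush with the legs' outer faces.

B is a bookshelf 612 mm wide overall, 309 mm deep and 886 mm tall. The two sides are 24 mm thick vertical panels. 3 horizontal shelves of 27 mm thickness span between the inner faces of the sides; the lowest shelf sits on the floor and shelves are stacked with a clear vertical gap of 353 mm between each pair.

C is a four-legged stool. The seat is a 262×303×23 mm slab whose top surface is at z = 429 mm; four square legs, each 44×44 mm in cross-section, run from the floor (z = 0) to the underside of the seat, each flush with a corner of the seat.

The bookshelf is on top of the table, centred. Four stools sit around the table at the −y, +y, −x, +x sides.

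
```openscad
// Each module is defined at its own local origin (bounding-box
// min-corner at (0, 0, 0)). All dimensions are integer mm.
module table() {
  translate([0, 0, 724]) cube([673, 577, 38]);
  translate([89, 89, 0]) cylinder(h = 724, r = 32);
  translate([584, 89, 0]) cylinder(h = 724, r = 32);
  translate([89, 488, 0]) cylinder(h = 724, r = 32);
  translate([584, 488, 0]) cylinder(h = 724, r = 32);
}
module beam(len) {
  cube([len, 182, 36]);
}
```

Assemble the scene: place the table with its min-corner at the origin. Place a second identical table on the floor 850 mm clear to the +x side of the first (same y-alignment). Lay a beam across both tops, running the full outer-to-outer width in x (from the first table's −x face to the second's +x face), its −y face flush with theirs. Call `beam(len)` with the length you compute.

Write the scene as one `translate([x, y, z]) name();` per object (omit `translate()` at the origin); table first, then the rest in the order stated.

table();
translate([1523, 0, 0]) table();
translate([0, 0, 762]) beam(2196);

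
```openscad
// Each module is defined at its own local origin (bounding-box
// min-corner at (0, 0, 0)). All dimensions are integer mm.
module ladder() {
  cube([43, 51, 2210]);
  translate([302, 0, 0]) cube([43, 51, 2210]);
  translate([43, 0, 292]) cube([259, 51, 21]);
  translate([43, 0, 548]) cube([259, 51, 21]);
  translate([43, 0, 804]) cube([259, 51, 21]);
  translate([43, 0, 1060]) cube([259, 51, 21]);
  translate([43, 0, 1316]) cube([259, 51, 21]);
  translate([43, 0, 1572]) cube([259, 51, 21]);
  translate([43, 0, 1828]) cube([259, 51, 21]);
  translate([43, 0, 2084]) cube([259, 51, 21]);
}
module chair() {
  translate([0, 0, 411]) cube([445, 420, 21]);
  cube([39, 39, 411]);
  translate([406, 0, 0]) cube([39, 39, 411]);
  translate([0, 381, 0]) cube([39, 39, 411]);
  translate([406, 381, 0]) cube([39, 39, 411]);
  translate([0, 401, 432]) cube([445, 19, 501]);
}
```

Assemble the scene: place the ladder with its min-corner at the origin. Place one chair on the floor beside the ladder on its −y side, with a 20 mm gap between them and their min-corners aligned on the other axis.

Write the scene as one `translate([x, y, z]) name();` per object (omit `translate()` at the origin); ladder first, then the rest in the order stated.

ladder();
translate([0, -440, 0]) chair();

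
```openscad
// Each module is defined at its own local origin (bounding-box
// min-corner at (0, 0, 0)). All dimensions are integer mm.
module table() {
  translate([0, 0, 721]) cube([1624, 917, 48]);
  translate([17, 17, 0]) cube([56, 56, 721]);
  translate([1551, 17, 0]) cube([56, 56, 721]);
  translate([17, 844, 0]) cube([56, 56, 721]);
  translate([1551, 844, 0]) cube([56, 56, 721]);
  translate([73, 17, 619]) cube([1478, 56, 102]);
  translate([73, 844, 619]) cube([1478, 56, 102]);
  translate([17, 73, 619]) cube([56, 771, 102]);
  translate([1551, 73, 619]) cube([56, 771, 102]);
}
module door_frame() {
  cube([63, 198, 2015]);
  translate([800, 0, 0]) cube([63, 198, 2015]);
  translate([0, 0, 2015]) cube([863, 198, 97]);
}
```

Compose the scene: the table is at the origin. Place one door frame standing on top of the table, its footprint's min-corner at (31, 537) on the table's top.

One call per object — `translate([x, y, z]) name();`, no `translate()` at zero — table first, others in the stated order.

table();
translate([31, 537, 769]) door_frame();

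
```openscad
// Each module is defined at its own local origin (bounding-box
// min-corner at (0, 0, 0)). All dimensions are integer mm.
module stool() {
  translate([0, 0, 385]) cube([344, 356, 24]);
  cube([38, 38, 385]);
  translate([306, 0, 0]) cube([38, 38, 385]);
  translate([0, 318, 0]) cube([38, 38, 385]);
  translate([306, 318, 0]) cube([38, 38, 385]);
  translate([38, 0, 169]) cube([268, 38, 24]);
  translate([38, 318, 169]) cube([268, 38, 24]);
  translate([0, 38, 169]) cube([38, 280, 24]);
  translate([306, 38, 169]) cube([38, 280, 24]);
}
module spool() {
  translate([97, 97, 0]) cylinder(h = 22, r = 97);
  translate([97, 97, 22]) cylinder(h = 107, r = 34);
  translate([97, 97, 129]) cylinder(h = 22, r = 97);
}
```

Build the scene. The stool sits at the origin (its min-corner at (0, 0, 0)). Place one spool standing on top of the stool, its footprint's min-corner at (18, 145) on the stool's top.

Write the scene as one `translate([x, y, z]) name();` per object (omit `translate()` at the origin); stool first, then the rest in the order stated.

stool();
translate([18, 145, 409]) spool();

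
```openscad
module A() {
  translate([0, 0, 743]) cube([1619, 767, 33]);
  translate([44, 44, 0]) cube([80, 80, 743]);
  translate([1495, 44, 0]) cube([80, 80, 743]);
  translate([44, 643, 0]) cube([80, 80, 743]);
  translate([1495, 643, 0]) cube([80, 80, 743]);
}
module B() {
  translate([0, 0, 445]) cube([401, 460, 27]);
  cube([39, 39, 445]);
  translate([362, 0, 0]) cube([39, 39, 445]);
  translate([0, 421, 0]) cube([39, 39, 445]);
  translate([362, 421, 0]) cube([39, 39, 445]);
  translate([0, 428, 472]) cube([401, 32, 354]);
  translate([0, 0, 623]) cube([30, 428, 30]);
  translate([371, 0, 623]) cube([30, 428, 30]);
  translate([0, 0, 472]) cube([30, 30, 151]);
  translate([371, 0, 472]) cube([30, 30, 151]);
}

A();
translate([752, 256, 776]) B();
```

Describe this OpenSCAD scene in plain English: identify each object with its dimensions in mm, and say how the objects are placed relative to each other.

A is a table: top 1619 mm (x) × 767 mm (y), 33 mm thick, upper face at z = 776 mm, on four 80×80 mm square legs, each inset 44 mm from the nearest pair of top edges, running from z = 0 to the bottom of the top.

B is a chair. The seat is a 401×460×27 mm slab with its top at z = 472 mm, on four 39×39 mm corner legs (flush with the seat edges, standing on z = 0). A flat backrest 32 mm thick, 354 mm tall, spans the full seat width and rises from the seat top along its +y edge, rear face flush with the rear of the seat. Two armrests of 30×30 mm section run along each side from the seat's front edge to the front of the backrest, top faces 181 mm above the seat top and outer faces flush with the seat's x-edges; a 30×30 mm post under the front of each armrest stands on the seat at the front corner.

The chair is on top of the table.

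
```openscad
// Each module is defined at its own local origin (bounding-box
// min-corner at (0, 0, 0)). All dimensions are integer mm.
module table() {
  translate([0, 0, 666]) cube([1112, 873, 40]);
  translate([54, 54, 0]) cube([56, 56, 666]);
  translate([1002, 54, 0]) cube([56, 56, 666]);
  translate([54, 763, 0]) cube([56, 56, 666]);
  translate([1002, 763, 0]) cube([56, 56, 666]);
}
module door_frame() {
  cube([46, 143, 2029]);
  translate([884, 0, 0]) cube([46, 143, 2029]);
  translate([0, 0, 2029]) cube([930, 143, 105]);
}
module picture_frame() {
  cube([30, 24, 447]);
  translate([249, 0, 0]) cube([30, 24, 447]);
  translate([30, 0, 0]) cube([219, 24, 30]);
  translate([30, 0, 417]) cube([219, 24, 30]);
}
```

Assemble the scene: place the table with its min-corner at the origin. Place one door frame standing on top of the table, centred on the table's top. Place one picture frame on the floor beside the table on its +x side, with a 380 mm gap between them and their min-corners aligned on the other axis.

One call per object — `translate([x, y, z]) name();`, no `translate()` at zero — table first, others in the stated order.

table();
translate([91, 365, 706]) door_frame();
translate([1492, 0, 0]) picture_frame();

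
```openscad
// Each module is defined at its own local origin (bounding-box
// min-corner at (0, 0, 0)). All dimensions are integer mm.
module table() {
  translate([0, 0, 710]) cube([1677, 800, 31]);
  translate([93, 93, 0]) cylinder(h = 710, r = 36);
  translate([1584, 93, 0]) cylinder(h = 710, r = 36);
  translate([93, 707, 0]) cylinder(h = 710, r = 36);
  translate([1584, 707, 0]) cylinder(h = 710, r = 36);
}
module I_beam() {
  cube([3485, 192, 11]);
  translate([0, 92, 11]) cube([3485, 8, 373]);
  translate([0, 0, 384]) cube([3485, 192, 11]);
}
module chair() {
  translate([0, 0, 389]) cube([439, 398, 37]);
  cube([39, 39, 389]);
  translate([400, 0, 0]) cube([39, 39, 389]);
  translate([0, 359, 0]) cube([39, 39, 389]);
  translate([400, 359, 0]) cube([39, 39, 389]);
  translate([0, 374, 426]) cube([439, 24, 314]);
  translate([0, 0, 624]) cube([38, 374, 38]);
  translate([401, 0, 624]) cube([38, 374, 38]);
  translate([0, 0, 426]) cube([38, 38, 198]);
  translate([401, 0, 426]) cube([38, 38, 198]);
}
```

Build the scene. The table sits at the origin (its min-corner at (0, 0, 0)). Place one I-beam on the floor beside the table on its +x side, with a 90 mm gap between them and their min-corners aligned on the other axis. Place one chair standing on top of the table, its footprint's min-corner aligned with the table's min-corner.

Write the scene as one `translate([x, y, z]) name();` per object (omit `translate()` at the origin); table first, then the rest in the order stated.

table();
translate([1767, 0, 0]) I_beam();
translate([0, 0, 741]) chair();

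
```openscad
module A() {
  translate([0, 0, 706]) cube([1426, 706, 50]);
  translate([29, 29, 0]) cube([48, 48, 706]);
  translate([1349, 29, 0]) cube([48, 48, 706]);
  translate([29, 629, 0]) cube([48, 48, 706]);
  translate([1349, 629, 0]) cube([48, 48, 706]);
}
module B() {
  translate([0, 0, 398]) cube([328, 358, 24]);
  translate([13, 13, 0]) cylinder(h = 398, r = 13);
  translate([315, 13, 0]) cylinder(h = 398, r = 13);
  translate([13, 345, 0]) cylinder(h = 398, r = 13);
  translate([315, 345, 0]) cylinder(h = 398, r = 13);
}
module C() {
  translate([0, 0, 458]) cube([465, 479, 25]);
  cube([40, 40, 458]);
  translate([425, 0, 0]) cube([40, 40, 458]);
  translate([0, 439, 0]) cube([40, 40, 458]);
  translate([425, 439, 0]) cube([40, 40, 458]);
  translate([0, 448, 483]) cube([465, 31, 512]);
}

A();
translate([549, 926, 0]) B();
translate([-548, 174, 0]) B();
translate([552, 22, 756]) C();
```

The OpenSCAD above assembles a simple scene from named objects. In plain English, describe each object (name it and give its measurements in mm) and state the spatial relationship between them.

A is a table: top 1426 mm (x) × 706 mm (y), 50 mm thick, upper face at z = 756 mm, on four 48×48 mm square legs, each inset 29 mm from the nearest pair of top edges, running from z = 0 to the bottom of the top.

B is a four-legged stool. The seat is 328×358 mm, 24 mm thick, top at z = 422 mm. It stands on four round legs, each 26 mm in diameter, from z = 0 to the seat underside, each leg's axis is inset half a diameter from the nearest pair of seat edges (so the leg's bounding box is flush with the corner).

C is a chair: 465×479 mm seat, 25 mm thick, top at z = 483 mm, on four 40 mm square corner legs flush with the seat edges. A 31 mm thick backrest slab spans the full seat width, extending 512 mm above the seat top, its back face flush with the seat's +y edge.

Two stools sit around the table at the +y, −x sides. The chair is on top of the table.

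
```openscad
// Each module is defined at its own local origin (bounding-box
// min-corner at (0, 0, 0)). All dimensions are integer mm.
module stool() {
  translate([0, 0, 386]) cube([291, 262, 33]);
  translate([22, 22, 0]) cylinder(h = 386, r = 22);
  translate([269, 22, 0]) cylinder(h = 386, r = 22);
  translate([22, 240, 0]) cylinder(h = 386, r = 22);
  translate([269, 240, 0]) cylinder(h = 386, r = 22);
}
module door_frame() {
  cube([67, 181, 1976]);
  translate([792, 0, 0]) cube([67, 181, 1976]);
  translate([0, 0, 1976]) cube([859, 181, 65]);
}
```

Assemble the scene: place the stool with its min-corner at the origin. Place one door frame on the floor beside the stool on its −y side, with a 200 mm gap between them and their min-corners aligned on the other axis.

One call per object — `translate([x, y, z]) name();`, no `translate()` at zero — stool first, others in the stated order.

stool();
translate([0, -381, 0]) door_frame();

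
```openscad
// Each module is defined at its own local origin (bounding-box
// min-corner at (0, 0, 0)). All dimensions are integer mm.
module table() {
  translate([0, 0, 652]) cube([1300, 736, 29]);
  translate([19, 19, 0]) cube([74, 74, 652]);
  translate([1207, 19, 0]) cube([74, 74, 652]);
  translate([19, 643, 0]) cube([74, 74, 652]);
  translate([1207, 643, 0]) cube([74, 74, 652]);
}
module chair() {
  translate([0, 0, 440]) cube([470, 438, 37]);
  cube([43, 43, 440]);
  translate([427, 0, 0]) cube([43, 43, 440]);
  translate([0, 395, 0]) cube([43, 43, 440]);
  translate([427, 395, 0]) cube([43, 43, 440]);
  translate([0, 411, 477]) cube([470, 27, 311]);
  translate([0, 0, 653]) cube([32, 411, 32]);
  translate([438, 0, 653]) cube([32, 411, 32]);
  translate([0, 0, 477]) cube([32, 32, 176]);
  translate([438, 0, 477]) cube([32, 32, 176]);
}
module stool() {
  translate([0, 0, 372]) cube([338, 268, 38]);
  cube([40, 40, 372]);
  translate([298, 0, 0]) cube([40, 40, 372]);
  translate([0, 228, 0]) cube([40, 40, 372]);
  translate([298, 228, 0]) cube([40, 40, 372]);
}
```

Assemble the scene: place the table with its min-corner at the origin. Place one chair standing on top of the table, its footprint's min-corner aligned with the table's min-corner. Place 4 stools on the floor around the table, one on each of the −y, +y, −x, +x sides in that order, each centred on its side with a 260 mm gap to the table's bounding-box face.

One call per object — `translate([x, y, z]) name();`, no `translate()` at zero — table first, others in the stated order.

table();
translate([0, 0, 681]) chair();
translate([481, -528, 0]) stool();
translate([481, 996, 0]) stool();
translate([-598, 234, 0]) stool();
translate([1560, 234, 0]) stool();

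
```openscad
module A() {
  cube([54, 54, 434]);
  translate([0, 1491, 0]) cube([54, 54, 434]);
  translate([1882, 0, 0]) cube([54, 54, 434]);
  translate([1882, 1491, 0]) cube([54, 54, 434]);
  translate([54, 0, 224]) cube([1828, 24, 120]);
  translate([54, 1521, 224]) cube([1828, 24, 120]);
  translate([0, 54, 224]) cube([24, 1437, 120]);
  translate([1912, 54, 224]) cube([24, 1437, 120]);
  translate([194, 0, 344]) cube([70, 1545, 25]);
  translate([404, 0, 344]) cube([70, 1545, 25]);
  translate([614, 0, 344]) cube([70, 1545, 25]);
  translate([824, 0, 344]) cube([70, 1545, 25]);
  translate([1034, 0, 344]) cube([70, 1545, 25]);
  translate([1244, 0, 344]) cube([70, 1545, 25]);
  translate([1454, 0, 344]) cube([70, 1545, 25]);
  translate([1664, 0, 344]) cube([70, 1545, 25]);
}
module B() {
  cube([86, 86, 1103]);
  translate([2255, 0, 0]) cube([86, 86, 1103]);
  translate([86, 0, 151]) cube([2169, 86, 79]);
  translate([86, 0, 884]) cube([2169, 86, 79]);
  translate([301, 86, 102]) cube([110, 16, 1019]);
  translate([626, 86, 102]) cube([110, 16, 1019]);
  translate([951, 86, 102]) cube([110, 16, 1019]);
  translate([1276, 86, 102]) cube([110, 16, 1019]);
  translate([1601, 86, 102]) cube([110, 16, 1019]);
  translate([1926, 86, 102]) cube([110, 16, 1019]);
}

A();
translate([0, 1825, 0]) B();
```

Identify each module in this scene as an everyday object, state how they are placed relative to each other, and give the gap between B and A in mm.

The fence section's nearest face is 280 mm from the bed frame's +y face.

A is a bed frame. B is a fence section. The fence section is on the floor beside the bed frame on its +y side. The gap between the fence section and the bed frame is 280 mm.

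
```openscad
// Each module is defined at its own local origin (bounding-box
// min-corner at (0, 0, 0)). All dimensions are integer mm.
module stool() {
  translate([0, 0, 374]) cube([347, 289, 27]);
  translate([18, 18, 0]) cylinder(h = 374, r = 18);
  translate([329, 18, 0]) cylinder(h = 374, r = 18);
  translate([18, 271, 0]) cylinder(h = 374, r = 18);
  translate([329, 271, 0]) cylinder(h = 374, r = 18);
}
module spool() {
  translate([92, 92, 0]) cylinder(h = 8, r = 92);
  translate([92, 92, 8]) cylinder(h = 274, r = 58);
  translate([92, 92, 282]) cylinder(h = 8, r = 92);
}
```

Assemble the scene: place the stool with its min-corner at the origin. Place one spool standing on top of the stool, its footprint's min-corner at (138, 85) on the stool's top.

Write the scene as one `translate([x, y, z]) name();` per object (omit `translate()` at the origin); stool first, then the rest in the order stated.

stool();
translate([138, 85, 401]) spool();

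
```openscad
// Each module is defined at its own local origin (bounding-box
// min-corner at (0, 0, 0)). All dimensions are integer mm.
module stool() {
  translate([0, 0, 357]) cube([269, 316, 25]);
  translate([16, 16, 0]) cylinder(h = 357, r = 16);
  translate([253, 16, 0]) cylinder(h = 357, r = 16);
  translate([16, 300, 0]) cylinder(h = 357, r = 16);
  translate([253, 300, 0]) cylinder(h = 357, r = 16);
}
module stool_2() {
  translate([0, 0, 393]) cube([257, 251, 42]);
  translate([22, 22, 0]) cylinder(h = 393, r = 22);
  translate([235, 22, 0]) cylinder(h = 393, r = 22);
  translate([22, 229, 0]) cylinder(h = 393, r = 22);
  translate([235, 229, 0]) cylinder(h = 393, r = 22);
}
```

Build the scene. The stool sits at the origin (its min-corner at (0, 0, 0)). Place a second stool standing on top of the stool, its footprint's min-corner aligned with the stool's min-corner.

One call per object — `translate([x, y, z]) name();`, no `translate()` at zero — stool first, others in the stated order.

stool();
translate([0, 0, 382]) stool_2();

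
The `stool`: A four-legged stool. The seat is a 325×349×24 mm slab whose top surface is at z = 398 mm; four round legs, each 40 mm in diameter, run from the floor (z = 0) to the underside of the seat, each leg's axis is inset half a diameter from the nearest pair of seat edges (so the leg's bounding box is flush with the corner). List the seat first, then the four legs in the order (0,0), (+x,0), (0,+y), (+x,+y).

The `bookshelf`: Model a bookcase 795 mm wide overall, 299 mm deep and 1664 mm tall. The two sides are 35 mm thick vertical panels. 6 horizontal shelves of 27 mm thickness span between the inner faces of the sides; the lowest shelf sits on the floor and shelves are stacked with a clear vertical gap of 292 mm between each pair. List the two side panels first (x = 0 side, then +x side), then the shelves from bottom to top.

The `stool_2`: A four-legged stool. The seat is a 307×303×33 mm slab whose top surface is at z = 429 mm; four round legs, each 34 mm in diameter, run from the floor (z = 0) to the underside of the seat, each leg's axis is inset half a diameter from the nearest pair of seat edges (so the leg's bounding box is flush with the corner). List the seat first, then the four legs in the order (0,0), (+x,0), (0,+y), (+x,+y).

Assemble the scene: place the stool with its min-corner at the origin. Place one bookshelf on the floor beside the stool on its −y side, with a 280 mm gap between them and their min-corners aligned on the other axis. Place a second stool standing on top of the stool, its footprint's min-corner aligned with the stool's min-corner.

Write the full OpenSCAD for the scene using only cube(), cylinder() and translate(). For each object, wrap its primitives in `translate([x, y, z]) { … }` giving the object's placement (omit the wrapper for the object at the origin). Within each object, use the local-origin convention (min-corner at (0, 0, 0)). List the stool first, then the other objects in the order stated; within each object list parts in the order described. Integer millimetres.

translate([0, 0, 374]) cube([325, 349, 24]);
translate([20, 20, 0]) cylinder(h = 374, r = 20);
translate([305, 20, 0]) cylinder(h = 374, r = 20);
translate([20, 329, 0]) cylinder(h = 374, r = 20);
translate([305, 329, 0]) cylinder(h = 374, r = 20);
translate([0, -579, 0]) {
  cube([35, 299, 1664]);
  translate([760, 0, 0]) cube([35, 299, 1664]);
  translate([35, 0, 0]) cube([725, 299, 27]);
  translate([35, 0, 319]) cube([725, 299, 27]);
  translate([35, 0, 638]) cube([725, 299, 27]);
  translate([35, 0, 957]) cube([725, 299, 27]);
  translate([35, 0, 1276]) cube([725, 299, 27]);
  translate([35, 0, 1595]) cube([725, 299, 27]);
}
translate([0, 0, 398]) {
  translate([0, 0, 396]) cube([307, 303, 33]);
  translate([17, 17, 0]) cylinder(h = 396, r = 17);
  translate([290, 17, 0]) cylinder(h = 396, r = 17);
  translate([17, 286, 0]) cylinder(h = 396, r = 17);
  translate([290, 286, 0]) cylinder(h = 396, r = 17);
}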